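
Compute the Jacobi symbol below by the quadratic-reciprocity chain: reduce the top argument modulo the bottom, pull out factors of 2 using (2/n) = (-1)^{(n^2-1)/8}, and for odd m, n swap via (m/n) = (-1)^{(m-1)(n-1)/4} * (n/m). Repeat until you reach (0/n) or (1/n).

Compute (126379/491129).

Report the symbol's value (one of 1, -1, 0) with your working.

1

flip (126379/491129) -> (491129/126379): both odd, 126379 mod 4 = 3, 491129 mod 4 = 1, so the flip contributes +1; sign now +1
(491129/126379): 491129 mod 126379 = 111992, so (491129/126379) = (111992/126379)
factor out 2^3: 111992 = 2^3·13999; with 126379 mod 8 = 3, (2/126379) = -1; sign now -1; continue with (13999/126379)
flip (13999/126379) -> (126379/13999): both odd, 13999 mod 4 = 3, 126379 mod 4 = 3, so the flip contributes -1; sign now +1
(126379/13999): 126379 mod 13999 = 388, so (126379/13999) = (388/13999)
factor out 2^2: 388 = 2^2·97; with 13999 mod 8 = 7, (2/13999) = +1; sign now +1; continue with (97/13999)
flip (97/13999) -> (13999/97): both odd, 97 mod 4 = 1, 13999 mod 4 = 3, so the flip contributes +1; sign now +1
(13999/97): 13999 mod 97 = 31, so (13999/97) = (31/97)
flip (31/97) -> (97/31): both odd, 31 mod 4 = 3, 97 mod 4 = 1, so the flip contributes +1; sign now +1
(97/31): 97 mod 31 = 4, so (97/31) = (4/31)
factor out 2^2: 4 = 2^2·1; with 31 mod 8 = 7, (2/31) = +1; sign now +1; continue with (1/31)
reached (1/31) = 1, so the symbol is +1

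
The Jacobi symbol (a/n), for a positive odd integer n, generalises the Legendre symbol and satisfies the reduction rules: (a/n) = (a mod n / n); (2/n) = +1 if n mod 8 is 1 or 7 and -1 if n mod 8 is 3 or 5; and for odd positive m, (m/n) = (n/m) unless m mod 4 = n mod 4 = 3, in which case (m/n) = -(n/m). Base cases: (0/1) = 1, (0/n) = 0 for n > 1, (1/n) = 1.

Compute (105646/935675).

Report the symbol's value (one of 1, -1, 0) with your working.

105646 = 2^1·52823; (2/935675) = -1 since 935675 mod 8 = 3, so (105646/935675) = (-1)^1·(52823/935675); sign now -1
reciprocity: (52823/935675) = -1·(935675/52823) since 52823 mod 4 = 3, 935675 mod 4 = 3; sign now +1
(935675/52823) = (37684/52823)   [reduce mod 52823]
37684 = 2^2·9421; (2/52823) = +1 since 52823 mod 8 = 7, so (37684/52823) = (+1)^2·(9421/52823); sign now +1
reciprocity: (9421/52823) = +1·(52823/9421) since 9421 mod 4 = 1, 52823 mod 4 = 3; sign now +1
(52823/9421) = (5718/9421)   [reduce mod 9421]
5718 = 2^1·2859; (2/9421) = -1 since 9421 mod 8 = 5, so (5718/9421) = (-1)^1·(2859/9421); sign now -1
reciprocity: (2859/9421) = +1·(9421/2859) since 2859 mod 4 = 3, 9421 mod 4 = 1; sign now -1
(9421/2859) = (844/2859)   [reduce mod 2859]
844 = 2^2·211; (2/2859) = -1 since 2859 mod 8 = 3, so (844/2859) = (-1)^2·(211/2859); sign now -1
reciprocity: (211/2859) = -1·(2859/211) since 211 mod 4 = 3, 2859 mod 4 = 3; sign now +1
(2859/211) = (116/211)   [reduce mod 211]
116 = 2^2·29; (2/211) = -1 since 211 mod 8 = 3, so (116/211) = (-1)^2·(29/211); sign now +1
reciprocity: (29/211) = +1·(211/29) since 29 mod 4 = 1, 211 mod 4 = 3; sign now +1
(211/29) = (8/29)   [reduce mod 29]
8 = 2^3·1; (2/29) = -1 since 29 mod 8 = 5, so (8/29) = (-1)^3·(1/29); sign now -1
(1/29) = 1; final value = sign = -1

-1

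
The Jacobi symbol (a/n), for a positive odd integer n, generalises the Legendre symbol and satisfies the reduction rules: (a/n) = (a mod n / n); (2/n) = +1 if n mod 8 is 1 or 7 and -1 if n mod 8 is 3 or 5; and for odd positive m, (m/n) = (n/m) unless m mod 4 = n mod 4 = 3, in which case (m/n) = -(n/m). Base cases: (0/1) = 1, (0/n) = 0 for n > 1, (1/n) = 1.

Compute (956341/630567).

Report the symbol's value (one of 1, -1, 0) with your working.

-1

(956341/630567) = (325774/630567)   [reduce mod 630567]
325774 = 2^1·162887; (2/630567) = +1 since 630567 mod 8 = 7, so (325774/630567) = (+1)^1·(162887/630567); sign now +1
reciprocity: (162887/630567) = -1·(630567/162887) since 162887 mod 4 = 3, 630567 mod 4 = 3; sign now -1
(630567/162887) = (141906/162887)   [reduce mod 162887]
141906 = 2^1·70953; (2/162887) = +1 since 162887 mod 8 = 7, so (141906/162887) = (+1)^1·(70953/162887); sign now -1
reciprocity: (70953/162887) = +1·(162887/70953) since 70953 mod 4 = 1, 162887 mod 4 = 3; sign now -1
(162887/70953) = (20981/70953)   [reduce mod 70953]
reciprocity: (20981/70953) = +1·(70953/20981) since 20981 mod 4 = 1, 70953 mod 4 = 1; sign now -1
(70953/20981) = (8010/20981)   [reduce mod 20981]
8010 = 2^1·4005; (2/20981) = -1 since 20981 mod 8 = 5, so (8010/20981) = (-1)^1·(4005/20981); sign now +1
reciprocity: (4005/20981) = +1·(20981/4005) since 4005 mod 4 = 1, 20981 mod 4 = 1; sign now +1
(20981/4005) = (956/4005)   [reduce mod 4005]
956 = 2^2·239; (2/4005) = -1 since 4005 mod 8 = 5, so (956/4005) = (-1)^2·(239/4005); sign now +1
reciprocity: (239/4005) = +1·(4005/239) since 239 mod 4 = 3, 4005 mod 4 = 1; sign now +1
(4005/239) = (181/239)   [reduce mod 239]
reciprocity: (181/239) = +1·(239/181) since 181 mod 4 = 1, 239 mod 4 = 3; sign now +1
(239/181) = (58/181)   [reduce mod 181]
58 = 2^1·29; (2/181) = -1 since 181 mod 8 = 5, so (58/181) = (-1)^1·(29/181); sign now -1
reciprocity: (29/181) = +1·(181/29) since 29 mod 4 = 1, 181 mod 4 = 1; sign now -1
(181/29) = (7/29)   [reduce mod 29]
reciprocity: (7/29) = +1·(29/7) since 7 mod 4 = 3, 29 mod 4 = 1; sign now -1
(29/7) = (1/7)   [reduce mod 7]
(1/7) = 1; final value = sign = -1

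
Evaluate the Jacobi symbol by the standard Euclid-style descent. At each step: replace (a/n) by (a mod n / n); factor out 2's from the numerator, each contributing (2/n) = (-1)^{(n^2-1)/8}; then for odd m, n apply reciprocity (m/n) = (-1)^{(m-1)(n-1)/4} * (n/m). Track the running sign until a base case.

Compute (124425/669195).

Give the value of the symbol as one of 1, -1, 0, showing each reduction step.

0

reciprocity: (124425/669195) = +1·(669195/124425) since 124425 mod 4 = 1, 669195 mod 4 = 3; sign now +1
(669195/124425) = (47070/124425)   [reduce mod 124425]
47070 = 2^1·23535; (2/124425) = +1 since 124425 mod 8 = 1, so (47070/124425) = (+1)^1·(23535/124425); sign now +1
reciprocity: (23535/124425) = +1·(124425/23535) since 23535 mod 4 = 3, 124425 mod 4 = 1; sign now +1
(124425/23535) = (6750/23535)   [reduce mod 23535]
6750 = 2^1·3375; (2/23535) = +1 since 23535 mod 8 = 7, so (6750/23535) = (+1)^1·(3375/23535); sign now +1
reciprocity: (3375/23535) = -1·(23535/3375) since 3375 mod 4 = 3, 23535 mod 4 = 3; sign now -1
(23535/3375) = (3285/3375)   [reduce mod 3375]
reciprocity: (3285/3375) = +1·(3375/3285) since 3285 mod 4 = 1, 3375 mod 4 = 3; sign now -1
(3375/3285) = (90/3285)   [reduce mod 3285]
90 = 2^1·45; (2/3285) = -1 since 3285 mod 8 = 5, so (90/3285) = (-1)^1·(45/3285); sign now +1
reciprocity: (45/3285) = +1·(3285/45) since 45 mod 4 = 1, 3285 mod 4 = 1; sign now +1
(3285/45) = (0/45)   [reduce mod 45]
(0/45) = 0   [gcd(a, n) > 1]; final value = 0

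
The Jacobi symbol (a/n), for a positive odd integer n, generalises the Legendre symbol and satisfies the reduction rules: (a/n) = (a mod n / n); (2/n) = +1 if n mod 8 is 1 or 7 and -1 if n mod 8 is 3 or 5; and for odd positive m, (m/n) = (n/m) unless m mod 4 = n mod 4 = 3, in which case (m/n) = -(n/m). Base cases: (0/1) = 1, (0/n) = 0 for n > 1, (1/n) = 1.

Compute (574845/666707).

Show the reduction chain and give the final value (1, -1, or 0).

flip (574845/666707) -> (666707/574845): both odd, 574845 mod 4 = 1, 666707 mod 4 = 3, so the flip contributes +1; sign now +1
(666707/574845): 666707 mod 574845 = 91862, so (666707/574845) = (91862/574845)
factor out 2^1: 91862 = 2^1·45931; with 574845 mod 8 = 5, (2/574845) = -1; sign now -1; continue with (45931/574845)
flip (45931/574845) -> (574845/45931): both odd, 45931 mod 4 = 3, 574845 mod 4 = 1, so the flip contributes +1; sign now -1
(574845/45931): 574845 mod 45931 = 23673, so (574845/45931) = (23673/45931)
flip (23673/45931) -> (45931/23673): both odd, 23673 mod 4 = 1, 45931 mod 4 = 3, so the flip contributes +1; sign now -1
(45931/23673): 45931 mod 23673 = 22258, so (45931/23673) = (22258/23673)
factor out 2^1: 22258 = 2^1·11129; with 23673 mod 8 = 1, (2/23673) = +1; sign now -1; continue with (11129/23673)
flip (11129/23673) -> (23673/11129): both odd, 11129 mod 4 = 1, 23673 mod 4 = 1, so the flip contributes +1; sign now -1
(23673/11129): 23673 mod 11129 = 1415, so (23673/11129) = (1415/11129)
flip (1415/11129) -> (11129/1415): both odd, 1415 mod 4 = 3, 11129 mod 4 = 1, so the flip contributes +1; sign now -1
(11129/1415): 11129 mod 1415 = 1224, so (11129/1415) = (1224/1415)
factor out 2^3: 1224 = 2^3·153; with 1415 mod 8 = 7, (2/1415) = +1; sign now -1; continue with (153/1415)
flip (153/1415) -> (1415/153): both odd, 153 mod 4 = 1, 1415 mod 4 = 3, so the flip contributes +1; sign now -1
(1415/153): 1415 mod 153 = 38, so (1415/153) = (38/153)
factor out 2^1: 38 = 2^1·19; with 153 mod 8 = 1, (2/153) = +1; sign now -1; continue with (19/153)
flip (19/153) -> (153/19): both odd, 19 mod 4 = 3, 153 mod 4 = 1, so the flip contributes +1; sign now -1
(153/19): 153 mod 19 = 1, so (153/19) = (1/19)
reached (1/19) = 1, so the symbol is -1

-1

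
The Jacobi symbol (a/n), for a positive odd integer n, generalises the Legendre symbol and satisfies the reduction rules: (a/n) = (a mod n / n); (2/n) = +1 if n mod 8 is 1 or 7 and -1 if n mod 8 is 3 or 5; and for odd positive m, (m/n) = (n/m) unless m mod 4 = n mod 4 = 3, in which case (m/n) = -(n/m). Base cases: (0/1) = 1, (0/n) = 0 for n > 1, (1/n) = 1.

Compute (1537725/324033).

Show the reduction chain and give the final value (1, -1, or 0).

0

(1537725/324033): 1537725 mod 324033 = 241593, so (1537725/324033) = (241593/324033)
flip (241593/324033) -> (324033/241593): both odd, 241593 mod 4 = 1, 324033 mod 4 = 1, so the flip contributes +1; sign now +1
(324033/241593): 324033 mod 241593 = 82440, so (324033/241593) = (82440/241593)
factor out 2^3: 82440 = 2^3·10305; with 241593 mod 8 = 1, (2/241593) = +1; sign now +1; continue with (10305/241593)
flip (10305/241593) -> (241593/10305): both odd, 10305 mod 4 = 1, 241593 mod 4 = 1, so the flip contributes +1; sign now +1
(241593/10305): 241593 mod 10305 = 4578, so (241593/10305) = (4578/10305)
factor out 2^1: 4578 = 2^1·2289; with 10305 mod 8 = 1, (2/10305) = +1; sign now +1; continue with (2289/10305)
flip (2289/10305) -> (10305/2289): both odd, 2289 mod 4 = 1, 10305 mod 4 = 1, so the flip contributes +1; sign now +1
(10305/2289): 10305 mod 2289 = 1149, so (10305/2289) = (1149/2289)
flip (1149/2289) -> (2289/1149): both odd, 1149 mod 4 = 1, 2289 mod 4 = 1, so the flip contributes +1; sign now +1
(2289/1149): 2289 mod 1149 = 1140, so (2289/1149) = (1140/1149)
factor out 2^2: 1140 = 2^2·285; with 1149 mod 8 = 5, (2/1149) = -1; sign now +1; continue with (285/1149)
flip (285/1149) -> (1149/285): both odd, 285 mod 4 = 1, 1149 mod 4 = 1, so the flip contributes +1; sign now +1
(1149/285): 1149 mod 285 = 9, so (1149/285) = (9/285)
flip (9/285) -> (285/9): both odd, 9 mod 4 = 1, 285 mod 4 = 1, so the flip contributes +1; sign now +1
(285/9): 285 mod 9 = 6, so (285/9) = (6/9)
factor out 2^1: 6 = 2^1·3; with 9 mod 8 = 1, (2/9) = +1; sign now +1; continue with (3/9)
flip (3/9) -> (9/3): both odd, 3 mod 4 = 3, 9 mod 4 = 1, so the flip contributes +1; sign now +1
(9/3): 9 mod 3 = 0, so (9/3) = (0/3)
reached (0/3); gcd(a, n) > 1, so (0/3) = 0 and the symbol is 0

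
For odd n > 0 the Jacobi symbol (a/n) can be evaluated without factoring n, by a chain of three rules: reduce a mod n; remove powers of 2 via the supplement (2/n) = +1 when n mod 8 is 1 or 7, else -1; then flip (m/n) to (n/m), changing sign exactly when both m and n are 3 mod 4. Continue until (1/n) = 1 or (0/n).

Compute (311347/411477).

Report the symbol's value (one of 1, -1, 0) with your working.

-1

flip (311347/411477) -> (411477/311347): both odd, 311347 mod 4 = 3, 411477 mod 4 = 1, so the flip contributes +1; sign now +1
(411477/311347): 411477 mod 311347 = 100130, so (411477/311347) = (100130/311347)
factor out 2^1: 100130 = 2^1·50065; with 311347 mod 8 = 3, (2/311347) = -1; sign now -1; continue with (50065/311347)
flip (50065/311347) -> (311347/50065): both odd, 50065 mod 4 = 1, 311347 mod 4 = 3, so the flip contributes +1; sign now -1
(311347/50065): 311347 mod 50065 = 10957, so (311347/50065) = (10957/50065)
flip (10957/50065) -> (50065/10957): both odd, 10957 mod 4 = 1, 50065 mod 4 = 1, so the flip contributes +1; sign now -1
(50065/10957): 50065 mod 10957 = 6237, so (50065/10957) = (6237/10957)
flip (6237/10957) -> (10957/6237): both odd, 6237 mod 4 = 1, 10957 mod 4 = 1, so the flip contributes +1; sign now -1
(10957/6237): 10957 mod 6237 = 4720, so (10957/6237) = (4720/6237)
factor out 2^4: 4720 = 2^4·295; with 6237 mod 8 = 5, (2/6237) = -1; sign now -1; continue with (295/6237)
flip (295/6237) -> (6237/295): both odd, 295 mod 4 = 3, 6237 mod 4 = 1, so the flip contributes +1; sign now -1
(6237/295): 6237 mod 295 = 42, so (6237/295) = (42/295)
factor out 2^1: 42 = 2^1·21; with 295 mod 8 = 7, (2/295) = +1; sign now -1; continue with (21/295)
flip (21/295) -> (295/21): both odd, 21 mod 4 = 1, 295 mod 4 = 3, so the flip contributes +1; sign now -1
(295/21): 295 mod 21 = 1, so (295/21) = (1/21)
reached (1/21) = 1, so the symbol is -1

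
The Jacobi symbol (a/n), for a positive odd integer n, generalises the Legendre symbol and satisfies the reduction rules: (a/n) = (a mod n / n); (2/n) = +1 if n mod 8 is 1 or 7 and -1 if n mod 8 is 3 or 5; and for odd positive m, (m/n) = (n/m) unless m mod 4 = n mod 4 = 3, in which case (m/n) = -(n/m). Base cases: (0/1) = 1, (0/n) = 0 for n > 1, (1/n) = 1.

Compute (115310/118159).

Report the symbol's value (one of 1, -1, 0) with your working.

115310 = 2^1·57655; (2/118159) = +1 since 118159 mod 8 = 7, so (115310/118159) = (+1)^1·(57655/118159); sign now +1
reciprocity: (57655/118159) = -1·(118159/57655) since 57655 mod 4 = 3, 118159 mod 4 = 3; sign now -1
(118159/57655) = (2849/57655)   [reduce mod 57655]
reciprocity: (2849/57655) = +1·(57655/2849) since 2849 mod 4 = 1, 57655 mod 4 = 3; sign now -1
(57655/2849) = (675/2849)   [reduce mod 2849]
reciprocity: (675/2849) = +1·(2849/675) since 675 mod 4 = 3, 2849 mod 4 = 1; sign now -1
(2849/675) = (149/675)   [reduce mod 675]
reciprocity: (149/675) = +1·(675/149) since 149 mod 4 = 1, 675 mod 4 = 3; sign now -1
(675/149) = (79/149)   [reduce mod 149]
reciprocity: (79/149) = +1·(149/79) since 79 mod 4 = 3, 149 mod 4 = 1; sign now -1
(149/79) = (70/79)   [reduce mod 79]
70 = 2^1·35; (2/79) = +1 since 79 mod 8 = 7, so (70/79) = (+1)^1·(35/79); sign now -1
reciprocity: (35/79) = -1·(79/35) since 35 mod 4 = 3, 79 mod 4 = 3; sign now +1
(79/35) = (9/35)   [reduce mod 35]
reciprocity: (9/35) = +1·(35/9) since 9 mod 4 = 1, 35 mod 4 = 3; sign now +1
(35/9) = (8/9)   [reduce mod 9]
8 = 2^3·1; (2/9) = +1 since 9 mod 8 = 1, so (8/9) = (+1)^3·(1/9); sign now +1
(1/9) = 1; final value = sign = +1

1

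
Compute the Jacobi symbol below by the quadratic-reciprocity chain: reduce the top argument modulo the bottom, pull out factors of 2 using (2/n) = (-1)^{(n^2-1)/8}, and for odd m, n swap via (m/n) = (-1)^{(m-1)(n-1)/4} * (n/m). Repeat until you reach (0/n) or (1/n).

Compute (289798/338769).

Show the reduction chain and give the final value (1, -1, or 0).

-1

289798 = 2^1·144899; (2/338769) = +1 since 338769 mod 8 = 1, so (289798/338769) = (+1)^1·(144899/338769); sign now +1
reciprocity: (144899/338769) = +1·(338769/144899) since 144899 mod 4 = 3, 338769 mod 4 = 1; sign now +1
(338769/144899) = (48971/144899)   [reduce mod 144899]
reciprocity: (48971/144899) = -1·(144899/48971) since 48971 mod 4 = 3, 144899 mod 4 = 3; sign now -1
(144899/48971) = (46957/48971)   [reduce mod 48971]
reciprocity: (46957/48971) = +1·(48971/46957) since 46957 mod 4 = 1, 48971 mod 4 = 3; sign now -1
(48971/46957) = (2014/46957)   [reduce mod 46957]
2014 = 2^1·1007; (2/46957) = -1 since 46957 mod 8 = 5, so (2014/46957) = (-1)^1·(1007/46957); sign now +1
reciprocity: (1007/46957) = +1·(46957/1007) since 1007 mod 4 = 3, 46957 mod 4 = 1; sign now +1
(46957/1007) = (635/1007)   [reduce mod 1007]
reciprocity: (635/1007) = -1·(1007/635) since 635 mod 4 = 3, 1007 mod 4 = 3; sign now -1
(1007/635) = (372/635)   [reduce mod 635]
372 = 2^2·93; (2/635) = -1 since 635 mod 8 = 3, so (372/635) = (-1)^2·(93/635); sign now -1
reciprocity: (93/635) = +1·(635/93) since 93 mod 4 = 1, 635 mod 4 = 3; sign now -1
(635/93) = (77/93)   [reduce mod 93]
reciprocity: (77/93) = +1·(93/77) since 77 mod 4 = 1, 93 mod 4 = 1; sign now -1
(93/77) = (16/77)   [reduce mod 77]
16 = 2^4·1; (2/77) = -1 since 77 mod 8 = 5, so (16/77) = (-1)^4·(1/77); sign now -1
(1/77) = 1; final value = sign = -1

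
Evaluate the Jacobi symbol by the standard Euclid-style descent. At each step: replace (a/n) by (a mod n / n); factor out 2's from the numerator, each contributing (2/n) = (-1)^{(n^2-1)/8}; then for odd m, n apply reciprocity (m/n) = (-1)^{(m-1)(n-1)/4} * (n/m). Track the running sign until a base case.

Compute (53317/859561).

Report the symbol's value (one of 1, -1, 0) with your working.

reciprocity: (53317/859561) = +1·(859561/53317) since 53317 mod 4 = 1, 859561 mod 4 = 1; sign now +1
(859561/53317) = (6489/53317)   [reduce mod 53317]
reciprocity: (6489/53317) = +1·(53317/6489) since 6489 mod 4 = 1, 53317 mod 4 = 1; sign now +1
(53317/6489) = (1405/6489)   [reduce mod 6489]
reciprocity: (1405/6489) = +1·(6489/1405) since 1405 mod 4 = 1, 6489 mod 4 = 1; sign now +1
(6489/1405) = (869/1405)   [reduce mod 1405]
reciprocity: (869/1405) = +1·(1405/869) since 869 mod 4 = 1, 1405 mod 4 = 1; sign now +1
(1405/869) = (536/869)   [reduce mod 869]
536 = 2^3·67; (2/869) = -1 since 869 mod 8 = 5, so (536/869) = (-1)^3·(67/869); sign now -1
reciprocity: (67/869) = +1·(869/67) since 67 mod 4 = 3, 869 mod 4 = 1; sign now -1
(869/67) = (65/67)   [reduce mod 67]
reciprocity: (65/67) = +1·(67/65) since 65 mod 4 = 1, 67 mod 4 = 3; sign now -1
(67/65) = (2/65)   [reduce mod 65]
2 = 2^1·1; (2/65) = +1 since 65 mod 8 = 1, so (2/65) = (+1)^1·(1/65); sign now -1
(1/65) = 1; final value = sign = -1

-1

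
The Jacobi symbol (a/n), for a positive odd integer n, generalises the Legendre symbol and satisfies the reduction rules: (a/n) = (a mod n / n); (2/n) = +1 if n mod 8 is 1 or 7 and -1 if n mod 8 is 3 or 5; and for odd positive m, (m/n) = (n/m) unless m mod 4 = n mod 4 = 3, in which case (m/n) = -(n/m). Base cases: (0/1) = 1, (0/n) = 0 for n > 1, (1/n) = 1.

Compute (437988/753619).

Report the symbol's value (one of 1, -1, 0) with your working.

factor out 2^2: 437988 = 2^2·109497; with 753619 mod 8 = 3, (2/753619) = -1; sign now +1; continue with (109497/753619)
flip (109497/753619) -> (753619/109497): both odd, 109497 mod 4 = 1, 753619 mod 4 = 3, so the flip contributes +1; sign now +1
(753619/109497): 753619 mod 109497 = 96637, so (753619/109497) = (96637/109497)
flip (96637/109497) -> (109497/96637): both odd, 96637 mod 4 = 1, 109497 mod 4 = 1, so the flip contributes +1; sign now +1
(109497/96637): 109497 mod 96637 = 12860, so (109497/96637) = (12860/96637)
factor out 2^2: 12860 = 2^2·3215; with 96637 mod 8 = 5, (2/96637) = -1; sign now +1; continue with (3215/96637)
flip (3215/96637) -> (96637/3215): both odd, 3215 mod 4 = 3, 96637 mod 4 = 1, so the flip contributes +1; sign now +1
(96637/3215): 96637 mod 3215 = 187, so (96637/3215) = (187/3215)
flip (187/3215) -> (3215/187): both odd, 187 mod 4 = 3, 3215 mod 4 = 3, so the flip contributes -1; sign now -1
(3215/187): 3215 mod 187 = 36, so (3215/187) = (36/187)
factor out 2^2: 36 = 2^2·9; with 187 mod 8 = 3, (2/187) = -1; sign now -1; continue with (9/187)
flip (9/187) -> (187/9): both odd, 9 mod 4 = 1, 187 mod 4 = 3, so the flip contributes +1; sign now -1
(187/9): 187 mod 9 = 7, so (187/9) = (7/9)
flip (7/9) -> (9/7): both odd, 7 mod 4 = 3, 9 mod 4 = 1, so the flip contributes +1; sign now -1
(9/7): 9 mod 7 = 2, so (9/7) = (2/7)
factor out 2^1: 2 = 2^1·1; with 7 mod 8 = 7, (2/7) = +1; sign now -1; continue with (1/7)
reached (1/7) = 1, so the symbol is -1

-1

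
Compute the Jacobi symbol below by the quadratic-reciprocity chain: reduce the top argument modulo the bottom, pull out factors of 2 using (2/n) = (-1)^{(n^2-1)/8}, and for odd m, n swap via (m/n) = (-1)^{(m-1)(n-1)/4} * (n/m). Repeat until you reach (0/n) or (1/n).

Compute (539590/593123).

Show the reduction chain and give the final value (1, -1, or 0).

-1

factor out 2^1: 539590 = 2^1·269795; with 593123 mod 8 = 3, (2/593123) = -1; sign now -1; continue with (269795/593123)
flip (269795/593123) -> (593123/269795): both odd, 269795 mod 4 = 3, 593123 mod 4 = 3, so the flip contributes -1; sign now +1
(593123/269795): 593123 mod 269795 = 53533, so (593123/269795) = (53533/269795)
flip (53533/269795) -> (269795/53533): both odd, 53533 mod 4 = 1, 269795 mod 4 = 3, so the flip contributes +1; sign now +1
(269795/53533): 269795 mod 53533 = 2130, so (269795/53533) = (2130/53533)
factor out 2^1: 2130 = 2^1·1065; with 53533 mod 8 = 5, (2/53533) = -1; sign now -1; continue with (1065/53533)
flip (1065/53533) -> (53533/1065): both odd, 1065 mod 4 = 1, 53533 mod 4 = 1, so the flip contributes +1; sign now -1
(53533/1065): 53533 mod 1065 = 283, so (53533/1065) = (283/1065)
flip (283/1065) -> (1065/283): both odd, 283 mod 4 = 3, 1065 mod 4 = 1, so the flip contributes +1; sign now -1
(1065/283): 1065 mod 283 = 216, so (1065/283) = (216/283)
factor out 2^3: 216 = 2^3·27; with 283 mod 8 = 3, (2/283) = -1; sign now +1; continue with (27/283)
flip (27/283) -> (283/27): both odd, 27 mod 4 = 3, 283 mod 4 = 3, so the flip contributes -1; sign now -1
(283/27): 283 mod 27 = 13, so (283/27) = (13/27)
flip (13/27) -> (27/13): both odd, 13 mod 4 = 1, 27 mod 4 = 3, so the flip contributes +1; sign now -1
(27/13): 27 mod 13 = 1, so (27/13) = (1/13)
reached (1/13) = 1, so the symbol is -1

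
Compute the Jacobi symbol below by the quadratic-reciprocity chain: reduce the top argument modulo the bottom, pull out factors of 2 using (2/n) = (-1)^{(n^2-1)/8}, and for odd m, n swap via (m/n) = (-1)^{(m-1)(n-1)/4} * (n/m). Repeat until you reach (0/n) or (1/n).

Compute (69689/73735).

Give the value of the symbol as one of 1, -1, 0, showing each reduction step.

reciprocity: (69689/73735) = +1·(73735/69689) since 69689 mod 4 = 1, 73735 mod 4 = 3; sign now +1
(73735/69689) = (4046/69689)   [reduce mod 69689]
4046 = 2^1·2023; (2/69689) = +1 since 69689 mod 8 = 1, so (4046/69689) = (+1)^1·(2023/69689); sign now +1
reciprocity: (2023/69689) = +1·(69689/2023) since 2023 mod 4 = 3, 69689 mod 4 = 1; sign now +1
(69689/2023) = (907/2023)   [reduce mod 2023]
reciprocity: (907/2023) = -1·(2023/907) since 907 mod 4 = 3, 2023 mod 4 = 3; sign now -1
(2023/907) = (209/907)   [reduce mod 907]
reciprocity: (209/907) = +1·(907/209) since 209 mod 4 = 1, 907 mod 4 = 3; sign now -1
(907/209) = (71/209)   [reduce mod 209]
reciprocity: (71/209) = +1·(209/71) since 71 mod 4 = 3, 209 mod 4 = 1; sign now -1
(209/71) = (67/71)   [reduce mod 71]
reciprocity: (67/71) = -1·(71/67) since 67 mod 4 = 3, 71 mod 4 = 3; sign now +1
(71/67) = (4/67)   [reduce mod 67]
4 = 2^2·1; (2/67) = -1 since 67 mod 8 = 3, so (4/67) = (-1)^2·(1/67); sign now +1
(1/67) = 1; final value = sign = +1

1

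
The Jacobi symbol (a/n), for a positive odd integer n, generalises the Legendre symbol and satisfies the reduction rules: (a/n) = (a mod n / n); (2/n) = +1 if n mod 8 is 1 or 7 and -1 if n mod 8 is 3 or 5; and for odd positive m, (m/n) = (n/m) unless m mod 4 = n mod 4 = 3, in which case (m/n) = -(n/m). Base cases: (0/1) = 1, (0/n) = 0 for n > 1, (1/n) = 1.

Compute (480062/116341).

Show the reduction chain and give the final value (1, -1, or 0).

-1

(480062/116341): 480062 mod 116341 = 14698, so (480062/116341) = (14698/116341)
factor out 2^1: 14698 = 2^1·7349; with 116341 mod 8 = 5, (2/116341) = -1; sign now -1; continue with (7349/116341)
flip (7349/116341) -> (116341/7349): both odd, 7349 mod 4 = 1, 116341 mod 4 = 1, so the flip contributes +1; sign now -1
(116341/7349): 116341 mod 7349 = 6106, so (116341/7349) = (6106/7349)
factor out 2^1: 6106 = 2^1·3053; with 7349 mod 8 = 5, (2/7349) = -1; sign now +1; continue with (3053/7349)
flip (3053/7349) -> (7349/3053): both odd, 3053 mod 4 = 1, 7349 mod 4 = 1, so the flip contributes +1; sign now +1
(7349/3053): 7349 mod 3053 = 1243, so (7349/3053) = (1243/3053)
flip (1243/3053) -> (3053/1243): both odd, 1243 mod 4 = 3, 3053 mod 4 = 1, so the flip contributes +1; sign now +1
(3053/1243): 3053 mod 1243 = 567, so (3053/1243) = (567/1243)
flip (567/1243) -> (1243/567): both odd, 567 mod 4 = 3, 1243 mod 4 = 3, so the flip contributes -1; sign now -1
(1243/567): 1243 mod 567 = 109, so (1243/567) = (109/567)
flip (109/567) -> (567/109): both odd, 109 mod 4 = 1, 567 mod 4 = 3, so the flip contributes +1; sign now -1
(567/109): 567 mod 109 = 22, so (567/109) = (22/109)
factor out 2^1: 22 = 2^1·11; with 109 mod 8 = 5, (2/109) = -1; sign now +1; continue with (11/109)
flip (11/109) -> (109/11): both odd, 11 mod 4 = 3, 109 mod 4 = 1, so the flip contributes +1; sign now +1
(109/11): 109 mod 11 = 10, so (109/11) = (10/11)
factor out 2^1: 10 = 2^1·5; with 11 mod 8 = 3, (2/11) = -1; sign now -1; continue with (5/11)
flip (5/11) -> (11/5): both odd, 5 mod 4 = 1, 11 mod 4 = 3, so the flip contributes +1; sign now -1
(11/5): 11 mod 5 = 1, so (11/5) = (1/5)
reached (1/5) = 1, so the symbol is -1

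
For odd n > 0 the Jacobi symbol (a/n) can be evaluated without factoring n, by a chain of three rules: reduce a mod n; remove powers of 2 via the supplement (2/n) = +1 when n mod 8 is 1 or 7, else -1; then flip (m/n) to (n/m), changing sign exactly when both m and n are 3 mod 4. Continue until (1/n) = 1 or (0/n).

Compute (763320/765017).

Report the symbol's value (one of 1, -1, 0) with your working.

763320 = 2^3·95415; (2/765017) = +1 since 765017 mod 8 = 1, so (763320/765017) = (+1)^3·(95415/765017); sign now +1
reciprocity: (95415/765017) = +1·(765017/95415) since 95415 mod 4 = 3, 765017 mod 4 = 1; sign now +1
(765017/95415) = (1697/95415)   [reduce mod 95415]
reciprocity: (1697/95415) = +1·(95415/1697) since 1697 mod 4 = 1, 95415 mod 4 = 3; sign now +1
(95415/1697) = (383/1697)   [reduce mod 1697]
reciprocity: (383/1697) = +1·(1697/383) since 383 mod 4 = 3, 1697 mod 4 = 1; sign now +1
(1697/383) = (165/383)   [reduce mod 383]
reciprocity: (165/383) = +1·(383/165) since 165 mod 4 = 1, 383 mod 4 = 3; sign now +1
(383/165) = (53/165)   [reduce mod 165]
reciprocity: (53/165) = +1·(165/53) since 53 mod 4 = 1, 165 mod 4 = 1; sign now +1
(165/53) = (6/53)   [reduce mod 53]
6 = 2^1·3; (2/53) = -1 since 53 mod 8 = 5, so (6/53) = (-1)^1·(3/53); sign now -1
reciprocity: (3/53) = +1·(53/3) since 3 mod 4 = 3, 53 mod 4 = 1; sign now -1
(53/3) = (2/3)   [reduce mod 3]
2 = 2^1·1; (2/3) = -1 since 3 mod 8 = 3, so (2/3) = (-1)^1·(1/3); sign now +1
(1/3) = 1; final value = sign = +1

1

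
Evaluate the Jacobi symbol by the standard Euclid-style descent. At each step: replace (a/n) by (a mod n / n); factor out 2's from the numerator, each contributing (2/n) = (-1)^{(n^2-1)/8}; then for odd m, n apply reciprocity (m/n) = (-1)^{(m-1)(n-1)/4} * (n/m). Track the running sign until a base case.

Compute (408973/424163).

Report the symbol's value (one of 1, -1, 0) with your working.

flip (408973/424163) -> (424163/408973): both odd, 408973 mod 4 = 1, 424163 mod 4 = 3, so the flip contributes +1; sign now +1
(424163/408973): 424163 mod 408973 = 15190, so (424163/408973) = (15190/408973)
factor out 2^1: 15190 = 2^1·7595; with 408973 mod 8 = 5, (2/408973) = -1; sign now -1; continue with (7595/408973)
flip (7595/408973) -> (408973/7595): both odd, 7595 mod 4 = 3, 408973 mod 4 = 1, so the flip contributes +1; sign now -1
(408973/7595): 408973 mod 7595 = 6438, so (408973/7595) = (6438/7595)
factor out 2^1: 6438 = 2^1·3219; with 7595 mod 8 = 3, (2/7595) = -1; sign now +1; continue with (3219/7595)
flip (3219/7595) -> (7595/3219): both odd, 3219 mod 4 = 3, 7595 mod 4 = 3, so the flip contributes -1; sign now -1
(7595/3219): 7595 mod 3219 = 1157, so (7595/3219) = (1157/3219)
flip (1157/3219) -> (3219/1157): both odd, 1157 mod 4 = 1, 3219 mod 4 = 3, so the flip contributes +1; sign now -1
(3219/1157): 3219 mod 1157 = 905, so (3219/1157) = (905/1157)
flip (905/1157) -> (1157/905): both odd, 905 mod 4 = 1, 1157 mod 4 = 1, so the flip contributes +1; sign now -1
(1157/905): 1157 mod 905 = 252, so (1157/905) = (252/905)
factor out 2^2: 252 = 2^2·63; with 905 mod 8 = 1, (2/905) = +1; sign now -1; continue with (63/905)
flip (63/905) -> (905/63): both odd, 63 mod 4 = 3, 905 mod 4 = 1, so the flip contributes +1; sign now -1
(905/63): 905 mod 63 = 23, so (905/63) = (23/63)
flip (23/63) -> (63/23): both odd, 23 mod 4 = 3, 63 mod 4 = 3, so the flip contributes -1; sign now +1
(63/23): 63 mod 23 = 17, so (63/23) = (17/23)
flip (17/23) -> (23/17): both odd, 17 mod 4 = 1, 23 mod 4 = 3, so the flip contributes +1; sign now +1
(23/17): 23 mod 17 = 6, so (23/17) = (6/17)
factor out 2^1: 6 = 2^1·3; with 17 mod 8 = 1, (2/17) = +1; sign now +1; continue with (3/17)
flip (3/17) -> (17/3): both odd, 3 mod 4 = 3, 17 mod 4 = 1, so the flip contributes +1; sign now +1
(17/3): 17 mod 3 = 2, so (17/3) = (2/3)
factor out 2^1: 2 = 2^1·1; with 3 mod 8 = 3, (2/3) = -1; sign now -1; continue with (1/3)
reached (1/3) = 1, so the symbol is -1

-1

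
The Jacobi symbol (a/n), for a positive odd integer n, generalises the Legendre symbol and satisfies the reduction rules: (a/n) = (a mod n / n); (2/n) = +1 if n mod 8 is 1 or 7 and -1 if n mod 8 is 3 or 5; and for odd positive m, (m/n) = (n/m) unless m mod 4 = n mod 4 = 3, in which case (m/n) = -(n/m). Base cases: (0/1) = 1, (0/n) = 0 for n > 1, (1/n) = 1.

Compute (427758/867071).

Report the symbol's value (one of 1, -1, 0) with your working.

factor out 2^1: 427758 = 2^1·213879; with 867071 mod 8 = 7, (2/867071) = +1; sign now +1; continue with (213879/867071)
flip (213879/867071) -> (867071/213879): both odd, 213879 mod 4 = 3, 867071 mod 4 = 3, so the flip contributes -1; sign now -1
(867071/213879): 867071 mod 213879 = 11555, so (867071/213879) = (11555/213879)
flip (11555/213879) -> (213879/11555): both odd, 11555 mod 4 = 3, 213879 mod 4 = 3, so the flip contributes -1; sign now +1
(213879/11555): 213879 mod 11555 = 5889, so (213879/11555) = (5889/11555)
flip (5889/11555) -> (11555/5889): both odd, 5889 mod 4 = 1, 11555 mod 4 = 3, so the flip contributes +1; sign now +1
(11555/5889): 11555 mod 5889 = 5666, so (11555/5889) = (5666/5889)
factor out 2^1: 5666 = 2^1·2833; with 5889 mod 8 = 1, (2/5889) = +1; sign now +1; continue with (2833/5889)
flip (2833/5889) -> (5889/2833): both odd, 2833 mod 4 = 1, 5889 mod 4 = 1, so the flip contributes +1; sign now +1
(5889/2833): 5889 mod 2833 = 223, so (5889/2833) = (223/2833)
flip (223/2833) -> (2833/223): both odd, 223 mod 4 = 3, 2833 mod 4 = 1, so the flip contributes +1; sign now +1
(2833/223): 2833 mod 223 = 157, so (2833/223) = (157/223)
flip (157/223) -> (223/157): both odd, 157 mod 4 = 1, 223 mod 4 = 3, so the flip contributes +1; sign now +1
(223/157): 223 mod 157 = 66, so (223/157) = (66/157)
factor out 2^1: 66 = 2^1·33; with 157 mod 8 = 5, (2/157) = -1; sign now -1; continue with (33/157)
flip (33/157) -> (157/33): both odd, 33 mod 4 = 1, 157 mod 4 = 1, so the flip contributes +1; sign now -1
(157/33): 157 mod 33 = 25, so (157/33) = (25/33)
flip (25/33) -> (33/25): both odd, 25 mod 4 = 1, 33 mod 4 = 1, so the flip contributes +1; sign now -1
(33/25): 33 mod 25 = 8, so (33/25) = (8/25)
factor out 2^3: 8 = 2^3·1; with 25 mod 8 = 1, (2/25) = +1; sign now -1; continue with (1/25)
reached (1/25) = 1, so the symbol is -1

-1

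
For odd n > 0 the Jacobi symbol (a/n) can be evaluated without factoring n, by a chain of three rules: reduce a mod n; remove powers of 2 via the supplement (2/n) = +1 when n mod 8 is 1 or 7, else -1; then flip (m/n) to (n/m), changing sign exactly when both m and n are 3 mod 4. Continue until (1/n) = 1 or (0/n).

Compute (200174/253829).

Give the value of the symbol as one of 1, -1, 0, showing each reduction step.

200174 = 2^1·100087; (2/253829) = -1 since 253829 mod 8 = 5, so (200174/253829) = (-1)^1·(100087/253829); sign now -1
reciprocity: (100087/253829) = +1·(253829/100087) since 100087 mod 4 = 3, 253829 mod 4 = 1; sign now -1
(253829/100087) = (53655/100087)   [reduce mod 100087]
reciprocity: (53655/100087) = -1·(100087/53655) since 53655 mod 4 = 3, 100087 mod 4 = 3; sign now +1
(100087/53655) = (46432/53655)   [reduce mod 53655]
46432 = 2^5·1451; (2/53655) = +1 since 53655 mod 8 = 7, so (46432/53655) = (+1)^5·(1451/53655); sign now +1
reciprocity: (1451/53655) = -1·(53655/1451) since 1451 mod 4 = 3, 53655 mod 4 = 3; sign now -1
(53655/1451) = (1419/1451)   [reduce mod 1451]
reciprocity: (1419/1451) = -1·(1451/1419) since 1419 mod 4 = 3, 1451 mod 4 = 3; sign now +1
(1451/1419) = (32/1419)   [reduce mod 1419]
32 = 2^5·1; (2/1419) = -1 since 1419 mod 8 = 3, so (32/1419) = (-1)^5·(1/1419); sign now -1
(1/1419) = 1; final value = sign = -1

-1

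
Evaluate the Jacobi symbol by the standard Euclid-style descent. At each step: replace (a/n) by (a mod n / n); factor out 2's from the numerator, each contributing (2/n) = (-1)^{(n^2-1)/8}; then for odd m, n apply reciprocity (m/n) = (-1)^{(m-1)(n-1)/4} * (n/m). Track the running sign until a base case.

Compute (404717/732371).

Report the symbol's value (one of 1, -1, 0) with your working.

reciprocity: (404717/732371) = +1·(732371/404717) since 404717 mod 4 = 1, 732371 mod 4 = 3; sign now +1
(732371/404717) = (327654/404717)   [reduce mod 404717]
327654 = 2^1·163827; (2/404717) = -1 since 404717 mod 8 = 5, so (327654/404717) = (-1)^1·(163827/404717); sign now -1
reciprocity: (163827/404717) = +1·(404717/163827) since 163827 mod 4 = 3, 404717 mod 4 = 1; sign now -1
(404717/163827) = (77063/163827)   [reduce mod 163827]
reciprocity: (77063/163827) = -1·(163827/77063) since 77063 mod 4 = 3, 163827 mod 4 = 3; sign now +1
(163827/77063) = (9701/77063)   [reduce mod 77063]
reciprocity: (9701/77063) = +1·(77063/9701) since 9701 mod 4 = 1, 77063 mod 4 = 3; sign now +1
(77063/9701) = (9156/9701)   [reduce mod 9701]
9156 = 2^2·2289; (2/9701) = -1 since 9701 mod 8 = 5, so (9156/9701) = (-1)^2·(2289/9701); sign now +1
reciprocity: (2289/9701) = +1·(9701/2289) since 2289 mod 4 = 1, 9701 mod 4 = 1; sign now +1
(9701/2289) = (545/2289)   [reduce mod 2289]
reciprocity: (545/2289) = +1·(2289/545) since 545 mod 4 = 1, 2289 mod 4 = 1; sign now +1
(2289/545) = (109/545)   [reduce mod 545]
reciprocity: (109/545) = +1·(545/109) since 109 mod 4 = 1, 545 mod 4 = 1; sign now +1
(545/109) = (0/109)   [reduce mod 109]
(0/109) = 0   [gcd(a, n) > 1]; final value = 0

0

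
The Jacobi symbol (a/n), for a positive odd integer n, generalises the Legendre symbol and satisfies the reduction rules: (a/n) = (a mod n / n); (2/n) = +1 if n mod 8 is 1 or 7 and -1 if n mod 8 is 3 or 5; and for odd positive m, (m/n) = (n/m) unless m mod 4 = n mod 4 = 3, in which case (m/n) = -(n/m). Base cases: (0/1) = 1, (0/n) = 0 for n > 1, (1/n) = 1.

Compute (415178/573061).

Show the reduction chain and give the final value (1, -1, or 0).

415178 = 2^1·207589; (2/573061) = -1 since 573061 mod 8 = 5, so (415178/573061) = (-1)^1·(207589/573061); sign now -1
reciprocity: (207589/573061) = +1·(573061/207589) since 207589 mod 4 = 1, 573061 mod 4 = 1; sign now -1
(573061/207589) = (157883/207589)   [reduce mod 207589]
reciprocity: (157883/207589) = +1·(207589/157883) since 157883 mod 4 = 3, 207589 mod 4 = 1; sign now -1
(207589/157883) = (49706/157883)   [reduce mod 157883]
49706 = 2^1·24853; (2/157883) = -1 since 157883 mod 8 = 3, so (49706/157883) = (-1)^1·(24853/157883); sign now +1
reciprocity: (24853/157883) = +1·(157883/24853) since 24853 mod 4 = 1, 157883 mod 4 = 3; sign now +1
(157883/24853) = (8765/24853)   [reduce mod 24853]
reciprocity: (8765/24853) = +1·(24853/8765) since 8765 mod 4 = 1, 24853 mod 4 = 1; sign now +1
(24853/8765) = (7323/8765)   [reduce mod 8765]
reciprocity: (7323/8765) = +1·(8765/7323) since 7323 mod 4 = 3, 8765 mod 4 = 1; sign now +1
(8765/7323) = (1442/7323)   [reduce mod 7323]
1442 = 2^1·721; (2/7323) = -1 since 7323 mod 8 = 3, so (1442/7323) = (-1)^1·(721/7323); sign now -1
reciprocity: (721/7323) = +1·(7323/721) since 721 mod 4 = 1, 7323 mod 4 = 3; sign now -1
(7323/721) = (113/721)   [reduce mod 721]
reciprocity: (113/721) = +1·(721/113) since 113 mod 4 = 1, 721 mod 4 = 1; sign now -1
(721/113) = (43/113)   [reduce mod 113]
reciprocity: (43/113) = +1·(113/43) since 43 mod 4 = 3, 113 mod 4 = 1; sign now -1
(113/43) = (27/43)   [reduce mod 43]
reciprocity: (27/43) = -1·(43/27) since 27 mod 4 = 3, 43 mod 4 = 3; sign now +1
(43/27) = (16/27)   [reduce mod 27]
16 = 2^4·1; (2/27) = -1 since 27 mod 8 = 3, so (16/27) = (-1)^4·(1/27); sign now +1
(1/27) = 1; final value = sign = +1

1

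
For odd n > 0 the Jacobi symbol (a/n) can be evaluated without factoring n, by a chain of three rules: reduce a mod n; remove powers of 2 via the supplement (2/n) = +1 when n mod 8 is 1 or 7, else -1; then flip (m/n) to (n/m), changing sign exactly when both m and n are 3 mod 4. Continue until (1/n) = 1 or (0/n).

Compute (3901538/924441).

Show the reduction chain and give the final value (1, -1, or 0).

(3901538/924441) = (203774/924441)   [reduce mod 924441]
203774 = 2^1·101887; (2/924441) = +1 since 924441 mod 8 = 1, so (203774/924441) = (+1)^1·(101887/924441); sign now +1
reciprocity: (101887/924441) = +1·(924441/101887) since 101887 mod 4 = 3, 924441 mod 4 = 1; sign now +1
(924441/101887) = (7458/101887)   [reduce mod 101887]
7458 = 2^1·3729; (2/101887) = +1 since 101887 mod 8 = 7, so (7458/101887) = (+1)^1·(3729/101887); sign now +1
reciprocity: (3729/101887) = +1·(101887/3729) since 3729 mod 4 = 1, 101887 mod 4 = 3; sign now +1
(101887/3729) = (1204/3729)   [reduce mod 3729]
1204 = 2^2·301; (2/3729) = +1 since 3729 mod 8 = 1, so (1204/3729) = (+1)^2·(301/3729); sign now +1
reciprocity: (301/3729) = +1·(3729/301) since 301 mod 4 = 1, 3729 mod 4 = 1; sign now +1
(3729/301) = (117/301)   [reduce mod 301]
reciprocity: (117/301) = +1·(301/117) since 117 mod 4 = 1, 301 mod 4 = 1; sign now +1
(301/117) = (67/117)   [reduce mod 117]
reciprocity: (67/117) = +1·(117/67) since 67 mod 4 = 3, 117 mod 4 = 1; sign now +1
(117/67) = (50/67)   [reduce mod 67]
50 = 2^1·25; (2/67) = -1 since 67 mod 8 = 3, so (50/67) = (-1)^1·(25/67); sign now -1
reciprocity: (25/67) = +1·(67/25) since 25 mod 4 = 1, 67 mod 4 = 3; sign now -1
(67/25) = (17/25)   [reduce mod 25]
reciprocity: (17/25) = +1·(25/17) since 17 mod 4 = 1, 25 mod 4 = 1; sign now -1
(25/17) = (8/17)   [reduce mod 17]
8 = 2^3·1; (2/17) = +1 since 17 mod 8 = 1, so (8/17) = (+1)^3·(1/17); sign now -1
(1/17) = 1; final value = sign = -1

-1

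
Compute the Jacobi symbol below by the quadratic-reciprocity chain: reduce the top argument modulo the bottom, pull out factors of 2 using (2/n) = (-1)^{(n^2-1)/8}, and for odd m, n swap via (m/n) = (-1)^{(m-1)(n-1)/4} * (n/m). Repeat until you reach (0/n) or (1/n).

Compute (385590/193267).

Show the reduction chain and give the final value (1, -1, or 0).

(385590/193267): 385590 mod 193267 = 192323, so (385590/193267) = (192323/193267)
flip (192323/193267) -> (193267/192323): both odd, 192323 mod 4 = 3, 193267 mod 4 = 3, so the flip contributes -1; sign now -1
(193267/192323): 193267 mod 192323 = 944, so (193267/192323) = (944/192323)
factor out 2^4: 944 = 2^4·59; with 192323 mod 8 = 3, (2/192323) = -1; sign now -1; continue with (59/192323)
flip (59/192323) -> (192323/59): both odd, 59 mod 4 = 3, 192323 mod 4 = 3, so the flip contributes -1; sign now +1
(192323/59): 192323 mod 59 = 42, so (192323/59) = (42/59)
factor out 2^1: 42 = 2^1·21; with 59 mod 8 = 3, (2/59) = -1; sign now -1; continue with (21/59)
flip (21/59) -> (59/21): both odd, 21 mod 4 = 1, 59 mod 4 = 3, so the flip contributes +1; sign now -1
(59/21): 59 mod 21 = 17, so (59/21) = (17/21)
flip (17/21) -> (21/17): both odd, 17 mod 4 = 1, 21 mod 4 = 1, so the flip contributes +1; sign now -1
(21/17): 21 mod 17 = 4, so (21/17) = (4/17)
factor out 2^2: 4 = 2^2·1; with 17 mod 8 = 1, (2/17) = +1; sign now -1; continue with (1/17)
reached (1/17) = 1, so the symbol is -1

-1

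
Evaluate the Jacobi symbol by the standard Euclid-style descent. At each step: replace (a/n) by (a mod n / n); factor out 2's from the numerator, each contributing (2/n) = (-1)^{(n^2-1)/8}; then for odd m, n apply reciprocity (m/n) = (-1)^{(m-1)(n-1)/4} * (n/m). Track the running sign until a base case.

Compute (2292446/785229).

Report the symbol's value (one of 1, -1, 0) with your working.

1

(2292446/785229): 2292446 mod 785229 = 721988, so (2292446/785229) = (721988/785229)
factor out 2^2: 721988 = 2^2·180497; with 785229 mod 8 = 5, (2/785229) = -1; sign now +1; continue with (180497/785229)
flip (180497/785229) -> (785229/180497): both odd, 180497 mod 4 = 1, 785229 mod 4 = 1, so the flip contributes +1; sign now +1
(785229/180497): 785229 mod 180497 = 63241, so (785229/180497) = (63241/180497)
flip (63241/180497) -> (180497/63241): both odd, 63241 mod 4 = 1, 180497 mod 4 = 1, so the flip contributes +1; sign now +1
(180497/63241): 180497 mod 63241 = 54015, so (180497/63241) = (54015/63241)
flip (54015/63241) -> (63241/54015): both odd, 54015 mod 4 = 3, 63241 mod 4 = 1, so the flip contributes +1; sign now +1
(63241/54015): 63241 mod 54015 = 9226, so (63241/54015) = (9226/54015)
factor out 2^1: 9226 = 2^1·4613; with 54015 mod 8 = 7, (2/54015) = +1; sign now +1; continue with (4613/54015)
flip (4613/54015) -> (54015/4613): both odd, 4613 mod 4 = 1, 54015 mod 4 = 3, so the flip contributes +1; sign now +1
(54015/4613): 54015 mod 4613 = 3272, so (54015/4613) = (3272/4613)
factor out 2^3: 3272 = 2^3·409; with 4613 mod 8 = 5, (2/4613) = -1; sign now -1; continue with (409/4613)
flip (409/4613) -> (4613/409): both odd, 409 mod 4 = 1, 4613 mod 4 = 1, so the flip contributes +1; sign now -1
(4613/409): 4613 mod 409 = 114, so (4613/409) = (114/409)
factor out 2^1: 114 = 2^1·57; with 409 mod 8 = 1, (2/409) = +1; sign now -1; continue with (57/409)
flip (57/409) -> (409/57): both odd, 57 mod 4 = 1, 409 mod 4 = 1, so the flip contributes +1; sign now -1
(409/57): 409 mod 57 = 10, so (409/57) = (10/57)
factor out 2^1: 10 = 2^1·5; with 57 mod 8 = 1, (2/57) = +1; sign now -1; continue with (5/57)
flip (5/57) -> (57/5): both odd, 5 mod 4 = 1, 57 mod 4 = 1, so the flip contributes +1; sign now -1
(57/5): 57 mod 5 = 2, so (57/5) = (2/5)
factor out 2^1: 2 = 2^1·1; with 5 mod 8 = 5, (2/5) = -1; sign now +1; continue with (1/5)
reached (1/5) = 1, so the symbol is +1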